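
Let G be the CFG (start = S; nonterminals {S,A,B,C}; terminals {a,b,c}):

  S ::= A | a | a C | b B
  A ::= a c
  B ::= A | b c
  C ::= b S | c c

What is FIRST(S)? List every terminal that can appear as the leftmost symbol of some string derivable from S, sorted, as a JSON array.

Compute FIRST by fixpoint:
iter 1:
  A via A→a c: +{a}
  B via B→A: +{a}
  B via B→b c: +{b}
  C via C→b S: +{b}
  C via C→c c: +{c}
  S via S→A: +{a}
  S via S→b B: +{b}
  FIRST(S)={a,b}  FIRST(A)={a}  FIRST(B)={a,b}  FIRST(C)={b,c}
iter 2: (stable)
  FIRST(S)={a,b}  FIRST(A)={a}  FIRST(B)={a,b}  FIRST(C)={b,c}

FIRST(S) = ["a", "b"]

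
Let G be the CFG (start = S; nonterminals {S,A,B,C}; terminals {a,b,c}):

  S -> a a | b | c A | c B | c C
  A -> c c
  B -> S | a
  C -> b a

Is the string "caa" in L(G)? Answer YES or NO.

Convert to CNF:
  S -> T0 A | T0 B | T0 C | T1 T1 | b
  A -> T0 T0
  B -> T0 A | T0 B | T0 C | T1 T1 | a | b
  C -> T2 T1
  T0 -> c
  T1 -> a
  T2 -> b

CYK table (by increasing span):
  cell(0,0) c: {T0}  orig:{}
  cell(1,1) a: {B,T1}  orig:{B}
  cell(2,2) a: {B,T1}  orig:{B}
  cell(0,1) ca: {B,S}
  cell(1,2) aa: {B,S}
  cell(0,2) caa: {B,S}

S ∈ T[0,2] ⇒ YES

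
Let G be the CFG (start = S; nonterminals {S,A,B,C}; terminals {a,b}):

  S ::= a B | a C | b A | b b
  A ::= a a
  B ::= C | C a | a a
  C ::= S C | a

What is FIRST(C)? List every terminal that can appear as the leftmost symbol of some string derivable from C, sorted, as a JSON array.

FIRST iteration:
[1]
  A via A→a a: +{a}
  B via B→a a: +{a}
  C via C→a: +{a}
  S via S→a B: +{a}
  S via S→b A: +{b}
  FIRST[S]={a,b}  FIRST[A]={a}  FIRST[B]={a}  FIRST[C]={a}
[2]
  C via C→S C: +{b}
  FIRST[S]={a,b}  FIRST[A]={a}  FIRST[B]={a}  FIRST[C]={a,b}
[3]
  B via B→C: +{b}
  FIRST[S]={a,b}  FIRST[A]={a}  FIRST[B]={a,b}  FIRST[C]={a,b}
[4] done
  FIRST[S]={a,b}  FIRST[A]={a}  FIRST[B]={a,b}  FIRST[C]={a,b}

FIRST(C) = ["a", "b"]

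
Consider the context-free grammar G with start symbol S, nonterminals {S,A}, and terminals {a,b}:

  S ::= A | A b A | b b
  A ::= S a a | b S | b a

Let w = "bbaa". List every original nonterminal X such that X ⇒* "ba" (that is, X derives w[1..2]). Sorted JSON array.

Convert to CNF:
  S -> A X3 | S X4 | T1 S | T1 T0 | T1 T1
  A -> S X2 | T1 S | T1 T0
  T0 -> a
  T1 -> b
  X2 -> T0 T0
  X3 -> T1 A
  X4 -> T0 T0

CYK table (by increasing span) — only the sub-triangle for w[1..2]:
  T[1,1] 'b' = {T1}  orig:{}
  T[2,2] 'a' = {T0}  orig:{}
  T[1,2] 'ba' = {A,S}

Original NTs in T[1,2] deriving "ba": ["A", "S"]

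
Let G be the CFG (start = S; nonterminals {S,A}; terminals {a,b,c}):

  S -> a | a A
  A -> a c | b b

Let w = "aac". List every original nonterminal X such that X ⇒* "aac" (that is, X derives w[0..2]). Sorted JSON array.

CNF form of G:
  S -> T0 A | a
  A -> T0 T1 | T2 T2
  T0 -> a
  T1 -> c
  T2 -> b

Fill CYK table bottom-up — only the sub-triangle for w[0..2]:
  T[0,0] 'a' = {S,T0}  orig:{S}
  T[1,1] 'a' = {S,T0}  orig:{S}
  T[2,2] 'c' = {T1}  orig:{}
  T[0,1] 'aa' = ∅
  T[1,2] 'ac' = {A}
  T[0,2] 'aac' = {S}

Original NTs in T[0,2] deriving "aac": ["S"]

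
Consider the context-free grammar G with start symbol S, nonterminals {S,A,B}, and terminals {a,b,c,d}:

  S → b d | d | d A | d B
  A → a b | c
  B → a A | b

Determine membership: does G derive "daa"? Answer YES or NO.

Convert to CNF:
  S -> T1 T2 | T2 A | T2 B | d
  A -> T0 T1 | c
  B -> T0 A | b
  T0 -> a
  T1 -> b
  T2 -> d

CYK table (by increasing span):
  [0..0]={S,T2}  "d"  orig:{S}
  [1..1]={T0}  "a"  orig:{}
  [2..2]={T0}  "a"  orig:{}
  [0..1]=∅  "da"
  [1..2]=∅  "aa"
  [0..2]=∅  "daa"

S ∉ T[0,2] ⇒ NO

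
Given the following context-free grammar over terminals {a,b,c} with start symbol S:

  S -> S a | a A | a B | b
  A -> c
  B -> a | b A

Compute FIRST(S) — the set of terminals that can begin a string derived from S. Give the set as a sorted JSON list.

FIRST sets, iterate to fixpoint:
iter 1:
  A via A→c: +{c}
  B via B→a: +{a}
  B via B→b A: +{b}
  S via S→a A: +{a}
  S via S→b: +{b}
  S: {a,b}  A: {c}  B: {a,b}
iter 2: (stable)
  S: {a,b}  A: {c}  B: {a,b}

FIRST(S) = ["a", "b"]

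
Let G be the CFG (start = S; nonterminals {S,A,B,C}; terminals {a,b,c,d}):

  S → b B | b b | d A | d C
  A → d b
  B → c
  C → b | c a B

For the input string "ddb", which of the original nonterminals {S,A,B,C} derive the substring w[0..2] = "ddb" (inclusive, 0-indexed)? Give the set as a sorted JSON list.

CNF form of G:
  S -> T0 A | T0 C | T1 B | T1 T1
  A -> T0 T1
  B -> c
  C -> T2 X4 | b
  T0 -> d
  T1 -> b
  T2 -> c
  T3 -> a
  X4 -> T3 B

CYK table (by increasing span) (cells [i..j] with 0 ≤ i ≤ j ≤ 2 only):
  T[0,0] 'd' = {T0}  orig:{}
  T[1,1] 'd' = {T0}  orig:{}
  T[2,2] 'b' = {C,T1}  orig:{C}
  T[0,1] 'dd' = ∅
  T[1,2] 'db' = {A,S}
  T[0,2] 'ddb' = {S}

Original NTs in T[0,2] deriving "ddb": ["S"]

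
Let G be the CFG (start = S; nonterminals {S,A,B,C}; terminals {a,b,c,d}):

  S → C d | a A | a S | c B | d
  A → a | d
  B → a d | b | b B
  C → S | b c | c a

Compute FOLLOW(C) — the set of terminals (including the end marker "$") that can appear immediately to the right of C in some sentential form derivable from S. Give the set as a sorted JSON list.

FIRST iteration:
pass 1:
  A via A→a: +{a}
  A via A→d: +{d}
  B via B→a d: +{a}
  B via B→b: +{b}
  C via C→b c: +{b}
  C via C→c a: +{c}
  S via S→C d: +{b,c}
  S via S→a A: +{a}
  S via S→d: +{d}
  FIRST[S]={a,b,c,d}  FIRST[A]={a,d}  FIRST[B]={a,b}  FIRST[C]={b,c}
pass 2:
  C via C→S: +{a,d}
  FIRST[S]={a,b,c,d}  FIRST[A]={a,d}  FIRST[B]={a,b}  FIRST[C]={a,b,c,d}
pass 3: done
  FIRST[S]={a,b,c,d}  FIRST[A]={a,d}  FIRST[B]={a,b}  FIRST[C]={a,b,c,d}

FOLLOW iteration:
initialize: $ ∈ FOLLOW(S)
pass 1:
  S→C d: FOLLOW(C) ⊇ FIRST(d) = {d}; new: +{d}
  S→a A: FOLLOW(A) ⊇ FOLLOW(S) ⊇ {$}; new: +{$}
  S→c B: FOLLOW(B) ⊇ FOLLOW(S) ⊇ {$}; new: +{$}
  FOLLOW[S]={$}  FOLLOW[A]={$}  FOLLOW[B]={$}  FOLLOW[C]={d}
pass 2:
  C→S: FOLLOW(S) ⊇ FOLLOW(C) ⊇ {d}; new: +{d}
  S→a A: FOLLOW(A) ⊇ FOLLOW(S) ⊇ {$,d}; new: +{d}
  S→c B: FOLLOW(B) ⊇ FOLLOW(S) ⊇ {$,d}; new: +{d}
  FOLLOW[S]={$,d}  FOLLOW[A]={$,d}  FOLLOW[B]={$,d}  FOLLOW[C]={d}
pass 3: done
  FOLLOW[S]={$,d}  FOLLOW[A]={$,d}  FOLLOW[B]={$,d}  FOLLOW[C]={d}

FOLLOW(C) = ["d"]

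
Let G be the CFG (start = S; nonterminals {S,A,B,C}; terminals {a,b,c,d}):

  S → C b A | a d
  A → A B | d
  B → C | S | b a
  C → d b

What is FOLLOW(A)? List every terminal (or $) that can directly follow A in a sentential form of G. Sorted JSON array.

FIRST iteration:
iter 1:
  A via A→d: +{d}
  B via B→b a: +{b}
  C via C→d b: +{d}
  S via S→C b A: +{d}
  S via S→a d: +{a}
  FIRST[S]={a,d}  FIRST[A]={d}  FIRST[B]={b}  FIRST[C]={d}
iter 2:
  B via B→C: +{d}
  B via B→S: +{a}
  FIRST[S]={a,d}  FIRST[A]={d}  FIRST[B]={a,b,d}  FIRST[C]={d}
iter 3: — fixpoint
  FIRST[S]={a,d}  FIRST[A]={d}  FIRST[B]={a,b,d}  FIRST[C]={d}

FOLLOW iteration:
FOLLOW(S) := {$}
[1]
  A→A B: FOLLOW(A) ⊇ FIRST(B) = {a,b,d}; new: +{a,b,d}
  A→A B: FOLLOW(B) ⊇ FOLLOW(A) ⊇ {a,b,d}; new: +{a,b,d}
  B→C: FOLLOW(C) ⊇ FOLLOW(B) ⊇ {a,b,d}; new: +{a,b,d}
  B→S: FOLLOW(S) ⊇ FOLLOW(B) ⊇ {a,b,d}; new: +{a,b,d}
  S→C b A: FOLLOW(A) ⊇ FOLLOW(S) ⊇ {$,a,b,d}; new: +{$}
  S: {$,a,b,d}  A: {$,a,b,d}  B: {a,b,d}  C: {a,b,d}
[2]
  A→A B: FOLLOW(B) ⊇ FOLLOW(A) ⊇ {$,a,b,d}; new: +{$}
  B→C: FOLLOW(C) ⊇ FOLLOW(B) ⊇ {$,a,b,d}; new: +{$}
  S: {$,a,b,d}  A: {$,a,b,d}  B: {$,a,b,d}  C: {$,a,b,d}
[3] — fixpoint
  S: {$,a,b,d}  A: {$,a,b,d}  B: {$,a,b,d}  C: {$,a,b,d}

FOLLOW(A) = ["$", "a", "b", "d"]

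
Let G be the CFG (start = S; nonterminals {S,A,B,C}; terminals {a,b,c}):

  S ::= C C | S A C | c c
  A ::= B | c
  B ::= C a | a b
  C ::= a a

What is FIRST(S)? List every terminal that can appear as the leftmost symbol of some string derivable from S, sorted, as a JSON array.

Compute FIRST by fixpoint:
pass 1:
  A via A→c: +{c}
  B via B→a b: +{a}
  C via C→a a: +{a}
  S via S→C C: +{a}
  S via S→c c: +{c}
  FIRST[S]={a,c}  FIRST[A]={c}  FIRST[B]={a}  FIRST[C]={a}
pass 2:
  A via A→B: +{a}
  FIRST[S]={a,c}  FIRST[A]={a,c}  FIRST[B]={a}  FIRST[C]={a}
pass 3: done
  FIRST[S]={a,c}  FIRST[A]={a,c}  FIRST[B]={a}  FIRST[C]={a}

FIRST(S) = ["a", "c"]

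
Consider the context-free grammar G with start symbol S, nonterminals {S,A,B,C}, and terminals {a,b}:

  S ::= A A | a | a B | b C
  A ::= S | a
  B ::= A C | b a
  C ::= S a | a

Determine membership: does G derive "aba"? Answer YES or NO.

CNF form of G:
  S -> A A | T0 B | T1 C | a
  A -> A A | T0 B | T1 C | a
  B -> A C | T1 T0
  C -> S T0 | a
  T0 -> a
  T1 -> b

CYK fill:
  cell(0,0) a: {A,C,S,T0}  orig:{A,C,S}
  cell(1,1) b: {T1}  orig:{}
  cell(2,2) a: {A,C,S,T0}  orig:{A,C,S}
  cell(0,1) ab: ∅
  cell(1,2) ba: {A,B,S}
  cell(0,2) aba: {A,S}

S ∈ T[0,2] ⇒ YES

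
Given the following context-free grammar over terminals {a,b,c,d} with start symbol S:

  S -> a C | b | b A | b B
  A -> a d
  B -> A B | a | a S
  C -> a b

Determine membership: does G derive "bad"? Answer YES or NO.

CNF form of G:
  S -> T0 C | T2 A | T2 B | b
  A -> T0 T1
  B -> A B | T0 S | a
  C -> T0 T2
  T0 -> a
  T1 -> d
  T2 -> b

CYK fill:
  cell(0,0) b: {S,T2}  orig:{S}
  cell(1,1) a: {B,T0}  orig:{B}
  cell(2,2) d: {T1}  orig:{}
  cell(0,1) ba: {S}
  cell(1,2) ad: {A}
  cell(0,2) bad: {S}

S ∈ T[0,2] ⇒ YES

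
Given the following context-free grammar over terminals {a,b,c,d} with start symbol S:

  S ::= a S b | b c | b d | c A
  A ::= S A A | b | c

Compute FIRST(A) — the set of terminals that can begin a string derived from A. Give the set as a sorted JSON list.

Compute FIRST by fixpoint:
iter 1:
  A via A→b: +{b}
  A via A→c: +{c}
  S via S→a S b: +{a}
  S via S→b c: +{b}
  S via S→c A: +{c}
  S: {a,b,c}  A: {b,c}
iter 2:
  A via A→S A A: +{a}
  S: {a,b,c}  A: {a,b,c}
iter 3: — fixpoint
  S: {a,b,c}  A: {a,b,c}

FIRST(A) = ["a", "b", "c"]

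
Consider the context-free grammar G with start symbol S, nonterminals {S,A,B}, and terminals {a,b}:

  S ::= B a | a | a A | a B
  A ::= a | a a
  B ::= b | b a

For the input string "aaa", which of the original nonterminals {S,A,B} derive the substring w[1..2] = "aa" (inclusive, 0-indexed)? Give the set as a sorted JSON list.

CNF form of G:
  S -> B T0 | T0 A | T0 B | a
  A -> T0 T0 | a
  B -> T1 T0 | b
  T0 -> a
  T1 -> b

CYK table (by increasing span) (cells [i..j] with 1 ≤ i ≤ j ≤ 2 only):
  T[1,1] 'a' = {A,S,T0}  orig:{A,S}
  T[2,2] 'a' = {A,S,T0}  orig:{A,S}
  T[1,2] 'aa' = {A,S}

Original NTs in T[1,2] deriving "aa": ["A", "S"]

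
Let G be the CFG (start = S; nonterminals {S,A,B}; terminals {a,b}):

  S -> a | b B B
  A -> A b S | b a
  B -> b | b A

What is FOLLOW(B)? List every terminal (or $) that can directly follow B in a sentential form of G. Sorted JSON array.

Compute FIRST by fixpoint:
[1]
  A via A→b a: +{b}
  B via B→b: +{b}
  S via S→a: +{a}
  S via S→b B B: +{b}
  S: {a,b}  A: {b}  B: {b}
[2] done
  S: {a,b}  A: {b}  B: {b}

FOLLOW iteration:
FOLLOW(S) := {$}
[1]
  A→A b S: FOLLOW(A) ⊇ FIRST(b) = {b}; new: +{b}
  A→A b S: FOLLOW(S) ⊇ FOLLOW(A) ⊇ {b}; new: +{b}
  S→b B B: FOLLOW(B) ⊇ FIRST(B) = {b}; new: +{b}
  S→b B B: FOLLOW(B) ⊇ FOLLOW(S) ⊇ {$,b}; new: +{$}
  FOLLOW(S)={$,b}  FOLLOW(A)={b}  FOLLOW(B)={$,b}
[2]
  B→b A: FOLLOW(A) ⊇ FOLLOW(B) ⊇ {$,b}; new: +{$}
  FOLLOW(S)={$,b}  FOLLOW(A)={$,b}  FOLLOW(B)={$,b}
[3] (stable)
  FOLLOW(S)={$,b}  FOLLOW(A)={$,b}  FOLLOW(B)={$,b}

FOLLOW(B) = ["$", "b"]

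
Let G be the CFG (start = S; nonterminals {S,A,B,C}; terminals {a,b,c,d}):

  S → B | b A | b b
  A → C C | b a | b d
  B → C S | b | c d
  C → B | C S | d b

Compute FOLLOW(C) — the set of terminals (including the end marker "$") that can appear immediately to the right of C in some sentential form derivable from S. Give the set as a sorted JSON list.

FIRST iteration:
iter 1:
  A via A→b a: +{b}
  B via B→b: +{b}
  B via B→c d: +{c}
  C via C→B: +{b,c}
  C via C→d b: +{d}
  S via S→B: +{b,c}
  FIRST[S]={b,c}  FIRST[A]={b}  FIRST[B]={b,c}  FIRST[C]={b,c,d}
iter 2:
  A via A→C C: +{c,d}
  B via B→C S: +{d}
  S via S→B: +{d}
  FIRST[S]={b,c,d}  FIRST[A]={b,c,d}  FIRST[B]={b,c,d}  FIRST[C]={b,c,d}
iter 3: (stable)
  FIRST[S]={b,c,d}  FIRST[A]={b,c,d}  FIRST[B]={b,c,d}  FIRST[C]={b,c,d}

Compute FOLLOW by fixpoint:
initialize: $ ∈ FOLLOW(S)
round 1:
  A→C C: FOLLOW(C) ⊇ FIRST(C) = {b,c,d}; new: +{b,c,d}
  C→B: FOLLOW(B) ⊇ FOLLOW(C) ⊇ {b,c,d}; new: +{b,c,d}
  C→C S: FOLLOW(S) ⊇ FOLLOW(C) ⊇ {b,c,d}; new: +{b,c,d}
  S→B: FOLLOW(B) ⊇ FOLLOW(S) ⊇ {$,b,c,d}; new: +{$}
  S→b A: FOLLOW(A) ⊇ FOLLOW(S) ⊇ {$,b,c,d}; new: +{$,b,c,d}
  FOLLOW(S)={$,b,c,d}  FOLLOW(A)={$,b,c,d}  FOLLOW(B)={$,b,c,d}  FOLLOW(C)={b,c,d}
round 2:
  A→C C: FOLLOW(C) ⊇ FOLLOW(A) ⊇ {$,b,c,d}; new: +{$}
  FOLLOW(S)={$,b,c,d}  FOLLOW(A)={$,b,c,d}  FOLLOW(B)={$,b,c,d}  FOLLOW(C)={$,b,c,d}
round 3: (stable)
  FOLLOW(S)={$,b,c,d}  FOLLOW(A)={$,b,c,d}  FOLLOW(B)={$,b,c,d}  FOLLOW(C)={$,b,c,d}

FOLLOW(C) = ["$", "b", "c", "d"]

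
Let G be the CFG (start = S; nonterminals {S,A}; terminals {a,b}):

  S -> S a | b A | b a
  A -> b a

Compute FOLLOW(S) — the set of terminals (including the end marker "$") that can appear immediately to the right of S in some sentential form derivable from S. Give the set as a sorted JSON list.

Compute FIRST by fixpoint:
iter 1:
  A via A→b a: +{b}
  S via S→b A: +{b}
  FIRST(S)={b}  FIRST(A)={b}
iter 2: (stable)
  FIRST(S)={b}  FIRST(A)={b}

Compute FOLLOW by fixpoint:
seed FOLLOW(S) with $
[1]
  S→S a: FOLLOW(S) ⊇ FIRST(a) = {a}; new: +{a}
  S→b A: FOLLOW(A) ⊇ FOLLOW(S) ⊇ {$,a}; new: +{$,a}
  FOLLOW(S)={$,a}  FOLLOW(A)={$,a}
[2] (stable)
  FOLLOW(S)={$,a}  FOLLOW(A)={$,a}

FOLLOW(S) = ["$", "a"]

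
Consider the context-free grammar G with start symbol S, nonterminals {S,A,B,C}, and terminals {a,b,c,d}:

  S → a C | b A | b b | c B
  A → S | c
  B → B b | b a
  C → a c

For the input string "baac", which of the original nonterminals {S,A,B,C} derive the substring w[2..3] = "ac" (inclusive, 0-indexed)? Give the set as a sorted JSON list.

Convert to CNF:
  S -> T0 C | T1 A | T1 T1 | T2 B
  A -> T0 C | T1 A | T1 T1 | T2 B | c
  B -> B T1 | T1 T0
  C -> T0 T2
  T0 -> a
  T1 -> b
  T2 -> c

CYK fill — only the sub-triangle for w[2..3]:
  cell(2,2) a: {T0}  orig:{}
  cell(3,3) c: {A,T2}  orig:{A}
  cell(2,3) ac: {C}

Original NTs in T[2,3] deriving "ac": ["C"]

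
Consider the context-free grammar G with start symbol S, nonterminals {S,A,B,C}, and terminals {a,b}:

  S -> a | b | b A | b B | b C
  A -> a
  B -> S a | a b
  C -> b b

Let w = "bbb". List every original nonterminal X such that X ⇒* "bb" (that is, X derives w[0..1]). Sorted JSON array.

CNF form of G:
  S -> T1 A | T1 B | T1 C | a | b
  A -> a
  B -> S T0 | T0 T1
  C -> T1 T1
  T0 -> a
  T1 -> b

Fill CYK table bottom-up — only the sub-triangle for w[0..1]:
  T[0,0] 'b' = {S,T1}  orig:{S}
  T[1,1] 'b' = {S,T1}  orig:{S}
  T[0,1] 'bb' = {C}

Original NTs in T[0,1] deriving "bb": ["C"]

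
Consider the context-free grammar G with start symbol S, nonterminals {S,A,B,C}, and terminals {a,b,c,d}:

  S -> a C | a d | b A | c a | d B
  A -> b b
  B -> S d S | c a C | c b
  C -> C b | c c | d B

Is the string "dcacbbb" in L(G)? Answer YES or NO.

Convert to CNF:
  S -> T0 A | T1 B | T2 T3 | T3 C | T3 T1
  A -> T0 T0
  B -> S X4 | T2 T0 | T2 X5
  C -> C T0 | T1 B | T2 T2
  T0 -> b
  T1 -> d
  T2 -> c
  T3 -> a
  X4 -> T1 S
  X5 -> T3 C

CYK table (by increasing span):
  cell(0,0) d: {T1}  orig:{}
  cell(1,1) c: {T2}  orig:{}
  cell(2,2) a: {T3}  orig:{}
  cell(3,3) c: {T2}  orig:{}
  cell(4,4) b: {T0}  orig:{}
  cell(5,5) b: {T0}  orig:{}
  cell(6,6) b: {T0}  orig:{}
  cell(0,1) dc: ∅
  cell(1,2) ca: {S}
  cell(2,3) ac: ∅
  cell(3,4) cb: {B}
  cell(4,5) bb: {A}
  cell(5,6) bb: {A}
  cell(0,2) dca: {X4}  orig:{}
  cell(1,3) cac: ∅
  cell(2,4) acb: ∅
  cell(3,5) cbb: ∅
  cell(4,6) bbb: {S}
  cell(0,3) dcac: ∅
  cell(1,4) cacb: ∅
  cell(2,5) acbb: ∅
  cell(3,6) cbbb: ∅
  cell(0,4) dcacb: ∅
  cell(1,5) cacbb: ∅
  cell(2,6) acbbb: ∅
  cell(0,5) dcacbb: ∅
  cell(1,6) cacbbb: ∅
  cell(0,6) dcacbbb: ∅

S ∉ T[0,6] ⇒ NO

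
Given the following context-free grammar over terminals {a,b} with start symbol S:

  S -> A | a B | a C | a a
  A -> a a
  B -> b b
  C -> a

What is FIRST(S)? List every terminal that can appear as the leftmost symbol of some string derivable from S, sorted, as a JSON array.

FIRST iteration:
[1]
  A via A→a a: +{a}
  B via B→b b: +{b}
  C via C→a: +{a}
  S via S→A: +{a}
  FIRST[S]={a}  FIRST[A]={a}  FIRST[B]={b}  FIRST[C]={a}
[2] — fixpoint
  FIRST[S]={a}  FIRST[A]={a}  FIRST[B]={b}  FIRST[C]={a}

FIRST(S) = ["a"]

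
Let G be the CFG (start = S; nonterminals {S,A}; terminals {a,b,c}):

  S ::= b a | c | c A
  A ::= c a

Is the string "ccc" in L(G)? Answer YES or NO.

Convert to CNF:
  S -> T0 A | T2 T1 | c
  A -> T0 T1
  T0 -> c
  T1 -> a
  T2 -> b

CYK fill:
  T[0,0] 'c' = {S,T0}  orig:{S}
  T[1,1] 'c' = {S,T0}  orig:{S}
  T[2,2] 'c' = {S,T0}  orig:{S}
  T[0,1] 'cc' = ∅
  T[1,2] 'cc' = ∅
  T[0,2] 'ccc' = ∅

S ∉ T[0,2] ⇒ NO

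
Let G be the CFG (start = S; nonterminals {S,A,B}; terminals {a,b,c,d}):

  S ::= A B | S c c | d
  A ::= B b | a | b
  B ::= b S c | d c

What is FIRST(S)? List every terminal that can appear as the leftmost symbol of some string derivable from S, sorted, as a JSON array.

Compute FIRST by fixpoint:
iter 1:
  A via A→a: +{a}
  A via A→b: +{b}
  B via B→b S c: +{b}
  B via B→d c: +{d}
  S via S→A B: +{a,b}
  S via S→d: +{d}
  FIRST[S]={a,b,d}  FIRST[A]={a,b}  FIRST[B]={b,d}
iter 2:
  A via A→B b: +{d}
  FIRST[S]={a,b,d}  FIRST[A]={a,b,d}  FIRST[B]={b,d}
iter 3: (no change)
  FIRST[S]={a,b,d}  FIRST[A]={a,b,d}  FIRST[B]={b,d}

FIRST(S) = ["a", "b", "d"]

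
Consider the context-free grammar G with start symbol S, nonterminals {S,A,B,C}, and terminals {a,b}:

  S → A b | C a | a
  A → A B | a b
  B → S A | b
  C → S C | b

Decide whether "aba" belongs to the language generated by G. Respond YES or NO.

CNF form of G:
  S -> A T1 | C T0 | a
  A -> A B | T0 T1
  B -> S A | b
  C -> S C | b
  T0 -> a
  T1 -> b

CYK table (by increasing span):
  [0..0]={S,T0}  "a"  orig:{S}
  [1..1]={B,C,T1}  "b"  orig:{B,C}
  [2..2]={S,T0}  "a"  orig:{S}
  [0..1]={A,C}  "ab"
  [1..2]={S}  "ba"
  [0..2]={S}  "aba"

S ∈ T[0,2] ⇒ YES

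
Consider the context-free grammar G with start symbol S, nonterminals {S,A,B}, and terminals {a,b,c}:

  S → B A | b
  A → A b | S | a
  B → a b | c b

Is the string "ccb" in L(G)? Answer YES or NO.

Convert to CNF:
  S -> B A | b
  A -> A T0 | B A | a | b
  B -> T1 T0 | T2 T0
  T0 -> b
  T1 -> a
  T2 -> c

CYK table (by increasing span):
  cell(0,0) c: {T2}  orig:{}
  cell(1,1) c: {T2}  orig:{}
  cell(2,2) b: {A,S,T0}  orig:{A,S}
  cell(0,1) cc: ∅
  cell(1,2) cb: {B}
  cell(0,2) ccb: ∅

S ∉ T[0,2] ⇒ NO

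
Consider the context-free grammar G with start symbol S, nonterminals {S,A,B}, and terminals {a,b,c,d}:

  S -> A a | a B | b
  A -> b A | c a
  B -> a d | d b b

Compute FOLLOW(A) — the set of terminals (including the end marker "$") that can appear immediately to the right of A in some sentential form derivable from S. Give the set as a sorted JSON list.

FIRST iteration:
iter 1:
  A via A→b A: +{b}
  A via A→c a: +{c}
  B via B→a d: +{a}
  B via B→d b b: +{d}
  S via S→A a: +{b,c}
  S via S→a B: +{a}
  S: {a,b,c}  A: {b,c}  B: {a,d}
iter 2: done
  S: {a,b,c}  A: {b,c}  B: {a,d}

FOLLOW iteration:
seed FOLLOW(S) with $
pass 1:
  S→A a: FOLLOW(A) ⊇ FIRST(a) = {a}; new: +{a}
  S→a B: FOLLOW(B) ⊇ FOLLOW(S) ⊇ {$}; new: +{$}
  FOLLOW(S)={$}  FOLLOW(A)={a}  FOLLOW(B)={$}
pass 2: (stable)
  FOLLOW(S)={$}  FOLLOW(A)={a}  FOLLOW(B)={$}

FOLLOW(A) = ["a"]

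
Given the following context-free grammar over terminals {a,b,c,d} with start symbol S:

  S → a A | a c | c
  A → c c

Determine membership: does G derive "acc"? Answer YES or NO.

Convert to CNF:
  S -> T1 A | T1 T0 | c
  A -> T0 T0
  T0 -> c
  T1 -> a

CYK fill:
  T[0,0] 'a' = {T1}  orig:{}
  T[1,1] 'c' = {S,T0}  orig:{S}
  T[2,2] 'c' = {S,T0}  orig:{S}
  T[0,1] 'ac' = {S}
  T[1,2] 'cc' = {A}
  T[0,2] 'acc' = {S}

S ∈ T[0,2] ⇒ YES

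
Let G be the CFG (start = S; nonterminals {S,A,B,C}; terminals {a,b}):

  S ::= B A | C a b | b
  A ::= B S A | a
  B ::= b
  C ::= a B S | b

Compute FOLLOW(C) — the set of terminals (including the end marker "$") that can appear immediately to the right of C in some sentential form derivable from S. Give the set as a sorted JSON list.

FIRST sets, iterate to fixpoint:
round 1:
  A via A→a: +{a}
  B via B→b: +{b}
  C via C→a B S: +{a}
  C via C→b: +{b}
  S via S→B A: +{b}
  S via S→C a b: +{a}
  FIRST(S)={a,b}  FIRST(A)={a}  FIRST(B)={b}  FIRST(C)={a,b}
round 2:
  A via A→B S A: +{b}
  FIRST(S)={a,b}  FIRST(A)={a,b}  FIRST(B)={b}  FIRST(C)={a,b}
round 3: (no change)
  FIRST(S)={a,b}  FIRST(A)={a,b}  FIRST(B)={b}  FIRST(C)={a,b}

FOLLOW iteration:
FOLLOW(S) := {$}
round 1:
  A→B S A: FOLLOW(B) ⊇ FIRST(S) = {a,b}; new: +{a,b}
  A→B S A: FOLLOW(S) ⊇ FIRST(A) = {a,b}; new: +{a,b}
  S→B A: FOLLOW(A) ⊇ FOLLOW(S) ⊇ {$,a,b}; new: +{$,a,b}
  S→C a b: FOLLOW(C) ⊇ FIRST(a) = {a}; new: +{a}
  S: {$,a,b}  A: {$,a,b}  B: {a,b}  C: {a}
round 2: done
  S: {$,a,b}  A: {$,a,b}  B: {a,b}  C: {a}

FOLLOW(C) = ["a"]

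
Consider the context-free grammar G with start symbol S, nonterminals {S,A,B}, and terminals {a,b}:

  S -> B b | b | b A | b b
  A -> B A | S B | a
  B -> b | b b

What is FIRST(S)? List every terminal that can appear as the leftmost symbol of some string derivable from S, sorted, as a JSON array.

Compute FIRST by fixpoint:
round 1:
  A via A→a: +{a}
  B via B→b: +{b}
  S via S→B b: +{b}
  FIRST(S)={b}  FIRST(A)={a}  FIRST(B)={b}
round 2:
  A via A→B A: +{b}
  FIRST(S)={b}  FIRST(A)={a,b}  FIRST(B)={b}
round 3: (stable)
  FIRST(S)={b}  FIRST(A)={a,b}  FIRST(B)={b}

FIRST(S) = ["b"]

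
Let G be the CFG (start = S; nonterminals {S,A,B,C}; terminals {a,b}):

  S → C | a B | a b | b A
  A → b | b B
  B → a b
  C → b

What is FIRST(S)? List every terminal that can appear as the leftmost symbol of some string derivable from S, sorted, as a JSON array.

FIRST iteration:
iter 1:
  A via A→b: +{b}
  B via B→a b: +{a}
  C via C→b: +{b}
  S via S→C: +{b}
  S via S→a B: +{a}
  FIRST(S)={a,b}  FIRST(A)={b}  FIRST(B)={a}  FIRST(C)={b}
iter 2: — fixpoint
  FIRST(S)={a,b}  FIRST(A)={b}  FIRST(B)={a}  FIRST(C)={b}

FIRST(S) = ["a", "b"]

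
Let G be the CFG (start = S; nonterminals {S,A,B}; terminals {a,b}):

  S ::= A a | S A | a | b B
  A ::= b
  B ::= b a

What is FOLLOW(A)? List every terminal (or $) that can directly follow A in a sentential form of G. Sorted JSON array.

FIRST iteration:
pass 1:
  A via A→b: +{b}
  B via B→b a: +{b}
  S via S→A a: +{b}
  S via S→a: +{a}
  FIRST(S)={a,b}  FIRST(A)={b}  FIRST(B)={b}
pass 2: — fixpoint
  FIRST(S)={a,b}  FIRST(A)={b}  FIRST(B)={b}

FOLLOW iteration:
initialize: $ ∈ FOLLOW(S)
pass 1:
  S→A a: FOLLOW(A) ⊇ FIRST(a) = {a}; new: +{a}
  S→S A: FOLLOW(S) ⊇ FIRST(A) = {b}; new: +{b}
  S→S A: FOLLOW(A) ⊇ FOLLOW(S) ⊇ {$,b}; new: +{$,b}
  S→b B: FOLLOW(B) ⊇ FOLLOW(S) ⊇ {$,b}; new: +{$,b}
  FOLLOW(S)={$,b}  FOLLOW(A)={$,a,b}  FOLLOW(B)={$,b}
pass 2: done
  FOLLOW(S)={$,b}  FOLLOW(A)={$,a,b}  FOLLOW(B)={$,b}

FOLLOW(A) = ["$", "a", "b"]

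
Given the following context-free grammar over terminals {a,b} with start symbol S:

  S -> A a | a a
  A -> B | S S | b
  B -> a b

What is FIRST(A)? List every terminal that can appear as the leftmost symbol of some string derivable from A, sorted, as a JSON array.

Compute FIRST by fixpoint:
round 1:
  A via A→b: +{b}
  B via B→a b: +{a}
  S via S→A a: +{b}
  S via S→a a: +{a}
  FIRST(S)={a,b}  FIRST(A)={b}  FIRST(B)={a}
round 2:
  A via A→B: +{a}
  FIRST(S)={a,b}  FIRST(A)={a,b}  FIRST(B)={a}
round 3: (no change)
  FIRST(S)={a,b}  FIRST(A)={a,b}  FIRST(B)={a}

FIRST(A) = ["a", "b"]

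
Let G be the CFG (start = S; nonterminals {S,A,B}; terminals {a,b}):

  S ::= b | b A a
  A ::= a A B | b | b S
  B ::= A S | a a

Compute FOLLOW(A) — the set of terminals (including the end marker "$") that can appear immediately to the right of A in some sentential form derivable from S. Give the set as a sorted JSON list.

Compute FIRST by fixpoint:
round 1:
  A via A→a A B: +{a}
  A via A→b: +{b}
  B via B→A S: +{a,b}
  S via S→b: +{b}
  FIRST(S)={b}  FIRST(A)={a,b}  FIRST(B)={a,b}
round 2: (no change)
  FIRST(S)={b}  FIRST(A)={a,b}  FIRST(B)={a,b}

FOLLOW sets:
FOLLOW(S) := {$}
[1]
  A→a A B: FOLLOW(A) ⊇ FIRST(B) = {a,b}; new: +{a,b}
  A→a A B: FOLLOW(B) ⊇ FOLLOW(A) ⊇ {a,b}; new: +{a,b}
  A→b S: FOLLOW(S) ⊇ FOLLOW(A) ⊇ {a,b}; new: +{a,b}
  FOLLOW[S]={$,a,b}  FOLLOW[A]={a,b}  FOLLOW[B]={a,b}
[2] (stable)
  FOLLOW[S]={$,a,b}  FOLLOW[A]={a,b}  FOLLOW[B]={a,b}

FOLLOW(A) = ["a", "b"]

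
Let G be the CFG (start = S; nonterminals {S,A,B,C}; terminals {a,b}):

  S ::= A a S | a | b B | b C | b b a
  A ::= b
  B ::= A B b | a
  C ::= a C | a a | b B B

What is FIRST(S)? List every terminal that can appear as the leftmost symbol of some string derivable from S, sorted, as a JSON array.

FIRST iteration:
iter 1:
  A via A→b: +{b}
  B via B→A B b: +{b}
  B via B→a: +{a}
  C via C→a C: +{a}
  C via C→b B B: +{b}
  S via S→A a S: +{b}
  S via S→a: +{a}
  S: {a,b}  A: {b}  B: {a,b}  C: {a,b}
iter 2: — fixpoint
  S: {a,b}  A: {b}  B: {a,b}  C: {a,b}

FIRST(S) = ["a", "b"]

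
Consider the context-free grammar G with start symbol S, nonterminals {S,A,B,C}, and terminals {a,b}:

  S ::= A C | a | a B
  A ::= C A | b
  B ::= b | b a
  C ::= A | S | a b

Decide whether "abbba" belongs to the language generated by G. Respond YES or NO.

CNF form of G:
  S -> A C | T1 B | a
  A -> C A | b
  B -> T0 T1 | b
  C -> A C | C A | T1 B | T1 T0 | a | b
  T0 -> b
  T1 -> a

Fill CYK table bottom-up:
  [0..0]={C,S,T1}  "a"  orig:{C,S}
  [1..1]={A,B,C,T0}  "b"  orig:{A,B,C}
  [2..2]={A,B,C,T0}  "b"  orig:{A,B,C}
  [3..3]={A,B,C,T0}  "b"  orig:{A,B,C}
  [4..4]={C,S,T1}  "a"  orig:{C,S}
  [0..1]={A,C,S}  "ab"
  [1..2]={A,C,S}  "bb"
  [2..3]={A,C,S}  "bb"
  [3..4]={B,C,S}  "ba"
  [0..2]={A,C,S}  "abb"
  [1..3]={A,C,S}  "bbb"
  [2..4]={C,S}  "bba"
  [0..3]={A,C,S}  "abbb"
  [1..4]={C,S}  "bbba"
  [0..4]={C,S}  "abbba"

S ∈ T[0,4] ⇒ YES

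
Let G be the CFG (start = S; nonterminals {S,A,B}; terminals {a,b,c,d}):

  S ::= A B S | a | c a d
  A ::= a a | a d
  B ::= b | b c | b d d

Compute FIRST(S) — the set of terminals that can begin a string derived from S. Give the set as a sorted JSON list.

FIRST iteration:
iter 1:
  A via A→a a: +{a}
  B via B→b: +{b}
  S via S→A B S: +{a}
  S via S→c a d: +{c}
  S: {a,c}  A: {a}  B: {b}
iter 2: — fixpoint
  S: {a,c}  A: {a}  B: {b}

FIRST(S) = ["a", "c"]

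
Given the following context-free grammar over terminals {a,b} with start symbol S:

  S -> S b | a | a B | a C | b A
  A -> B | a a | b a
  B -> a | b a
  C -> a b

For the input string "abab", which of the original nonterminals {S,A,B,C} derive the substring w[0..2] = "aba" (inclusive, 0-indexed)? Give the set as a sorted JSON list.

CNF form of G:
  S -> S T1 | T0 B | T0 C | T1 A | a
  A -> T0 T0 | T1 T0 | a
  B -> T1 T0 | a
  C -> T0 T1
  T0 -> a
  T1 -> b

CYK fill, restricted to cells inside w[0..2]:
  cell(0,0) a: {A,B,S,T0}  orig:{A,B,S}
  cell(1,1) b: {T1}  orig:{}
  cell(2,2) a: {A,B,S,T0}  orig:{A,B,S}
  cell(0,1) ab: {C,S}
  cell(1,2) ba: {A,B,S}
  cell(0,2) aba: {S}

Original NTs in T[0,2] deriving "aba": ["S"]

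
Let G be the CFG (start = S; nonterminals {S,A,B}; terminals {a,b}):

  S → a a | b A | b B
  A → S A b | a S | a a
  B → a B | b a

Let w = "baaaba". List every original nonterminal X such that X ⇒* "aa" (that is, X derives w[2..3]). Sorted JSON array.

CNF form of G:
  S -> T0 A | T0 B | T1 T1
  A -> S X2 | T1 S | T1 T1
  B -> T0 T1 | T1 B
  T0 -> b
  T1 -> a
  X2 -> A T0

Fill CYK table bottom-up (cells [i..j] with 2 ≤ i ≤ j ≤ 3 only):
  T[2,2] 'a' = {T1}  orig:{}
  T[3,3] 'a' = {T1}  orig:{}
  T[2,3] 'aa' = {A,S}

Original NTs in T[2,3] deriving "aa": ["A", "S"]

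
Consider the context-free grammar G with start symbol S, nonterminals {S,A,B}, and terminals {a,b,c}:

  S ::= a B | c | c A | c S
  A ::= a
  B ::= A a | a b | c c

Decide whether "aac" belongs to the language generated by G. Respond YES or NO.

Convert to CNF:
  S -> T0 B | T2 A | T2 S | c
  A -> a
  B -> A T0 | T0 T1 | T2 T2
  T0 -> a
  T1 -> b
  T2 -> c

CYK table (by increasing span):
  cell(0,0) a: {A,T0}  orig:{A}
  cell(1,1) a: {A,T0}  orig:{A}
  cell(2,2) c: {S,T2}  orig:{S}
  cell(0,1) aa: {B}
  cell(1,2) ac: ∅
  cell(0,2) aac: ∅

S ∉ T[0,2] ⇒ NO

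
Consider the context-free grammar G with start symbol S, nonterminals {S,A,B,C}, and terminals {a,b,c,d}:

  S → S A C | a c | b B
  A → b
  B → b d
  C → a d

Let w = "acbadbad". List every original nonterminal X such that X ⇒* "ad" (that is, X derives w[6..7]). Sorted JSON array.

Convert to CNF:
  S -> S X4 | T0 B | T2 T3
  A -> b
  B -> T0 T1
  C -> T2 T1
  T0 -> b
  T1 -> d
  T2 -> a
  T3 -> c
  X4 -> A C

CYK fill (cells [i..j] with 6 ≤ i ≤ j ≤ 7 only):
  T[6,6] 'a' = {T2}  orig:{}
  T[7,7] 'd' = {T1}  orig:{}
  T[6,7] 'ad' = {C}

Original NTs in T[6,7] deriving "ad": ["C"]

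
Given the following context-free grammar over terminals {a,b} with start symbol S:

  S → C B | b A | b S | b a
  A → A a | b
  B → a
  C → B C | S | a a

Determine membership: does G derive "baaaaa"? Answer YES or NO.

Convert to CNF:
  S -> C B | T1 A | T1 S | T1 T0
  A -> A T0 | b
  B -> a
  C -> B C | C B | T0 T0 | T1 A | T1 S | T1 T0
  T0 -> a
  T1 -> b

CYK table (by increasing span):
  T[0,0] 'b' = {A,T1}  orig:{A}
  T[1,1] 'a' = {B,T0}  orig:{B}
  T[2,2] 'a' = {B,T0}  orig:{B}
  T[3,3] 'a' = {B,T0}  orig:{B}
  T[4,4] 'a' = {B,T0}  orig:{B}
  T[5,5] 'a' = {B,T0}  orig:{B}
  T[0,1] 'ba' = {A,C,S}
  T[1,2] 'aa' = {C}
  T[2,3] 'aa' = {C}
  T[3,4] 'aa' = {C}
  T[4,5] 'aa' = {C}
  T[0,2] 'baa' = {A,C,S}
  T[1,3] 'aaa' = {C,S}
  T[2,4] 'aaa' = {C,S}
  T[3,5] 'aaa' = {C,S}
  T[0,3] 'baaa' = {A,C,S}
  T[1,4] 'aaaa' = {C,S}
  T[2,5] 'aaaa' = {C,S}
  T[0,4] 'baaaa' = {A,C,S}
  T[1,5] 'aaaaa' = {C,S}
  T[0,5] 'baaaaa' = {A,C,S}

S ∈ T[0,5] ⇒ YES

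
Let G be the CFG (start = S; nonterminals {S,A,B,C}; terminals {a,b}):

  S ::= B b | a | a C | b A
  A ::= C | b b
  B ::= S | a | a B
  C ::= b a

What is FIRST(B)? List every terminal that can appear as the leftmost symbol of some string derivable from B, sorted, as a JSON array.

FIRST sets, iterate to fixpoint:
pass 1:
  A via A→b b: +{b}
  B via B→a: +{a}
  C via C→b a: +{b}
  S via S→B b: +{a}
  S via S→b A: +{b}
  FIRST(S)={a,b}  FIRST(A)={b}  FIRST(B)={a}  FIRST(C)={b}
pass 2:
  B via B→S: +{b}
  FIRST(S)={a,b}  FIRST(A)={b}  FIRST(B)={a,b}  FIRST(C)={b}
pass 3: (no change)
  FIRST(S)={a,b}  FIRST(A)={b}  FIRST(B)={a,b}  FIRST(C)={b}

FIRST(B) = ["a", "b"]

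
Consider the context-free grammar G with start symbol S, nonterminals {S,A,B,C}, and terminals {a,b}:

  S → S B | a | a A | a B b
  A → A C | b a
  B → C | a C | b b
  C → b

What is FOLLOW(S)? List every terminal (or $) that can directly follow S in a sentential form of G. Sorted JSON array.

Compute FIRST by fixpoint:
iter 1:
  A via A→b a: +{b}
  B via B→a C: +{a}
  B via B→b b: +{b}
  C via C→b: +{b}
  S via S→a: +{a}
  FIRST[S]={a}  FIRST[A]={b}  FIRST[B]={a,b}  FIRST[C]={b}
iter 2: (stable)
  FIRST[S]={a}  FIRST[A]={b}  FIRST[B]={a,b}  FIRST[C]={b}

FOLLOW iteration:
initialize: $ ∈ FOLLOW(S)
[1]
  A→A C: FOLLOW(A) ⊇ FIRST(C) = {b}; new: +{b}
  A→A C: FOLLOW(C) ⊇ FOLLOW(A) ⊇ {b}; new: +{b}
  S→S B: FOLLOW(S) ⊇ FIRST(B) = {a,b}; new: +{a,b}
  S→S B: FOLLOW(B) ⊇ FOLLOW(S) ⊇ {$,a,b}; new: +{$,a,b}
  S→a A: FOLLOW(A) ⊇ FOLLOW(S) ⊇ {$,a,b}; new: +{$,a}
  FOLLOW(S)={$,a,b}  FOLLOW(A)={$,a,b}  FOLLOW(B)={$,a,b}  FOLLOW(C)={b}
[2]
  A→A C: FOLLOW(C) ⊇ FOLLOW(A) ⊇ {$,a,b}; new: +{$,a}
  FOLLOW(S)={$,a,b}  FOLLOW(A)={$,a,b}  FOLLOW(B)={$,a,b}  FOLLOW(C)={$,a,b}
[3] — fixpoint
  FOLLOW(S)={$,a,b}  FOLLOW(A)={$,a,b}  FOLLOW(B)={$,a,b}  FOLLOW(C)={$,a,b}

FOLLOW(S) = ["$", "a", "b"]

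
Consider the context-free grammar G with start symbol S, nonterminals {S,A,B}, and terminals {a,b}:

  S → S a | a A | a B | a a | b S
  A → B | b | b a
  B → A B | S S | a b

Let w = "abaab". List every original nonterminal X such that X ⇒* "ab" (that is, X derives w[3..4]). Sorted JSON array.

CNF form of G:
  S -> S T0 | T0 A | T0 B | T0 T0 | T1 S
  A -> A B | S S | T0 T1 | T1 T0 | b
  B -> A B | S S | T0 T1
  T0 -> a
  T1 -> b

Fill CYK table bottom-up (cells [i..j] with 3 ≤ i ≤ j ≤ 4 only):
  [3..3]={T0}  "a"  orig:{}
  [4..4]={A,T1}  "b"  orig:{A}
  [3..4]={A,B,S}  "ab"

Original NTs in T[3,4] deriving "ab": ["A", "B", "S"]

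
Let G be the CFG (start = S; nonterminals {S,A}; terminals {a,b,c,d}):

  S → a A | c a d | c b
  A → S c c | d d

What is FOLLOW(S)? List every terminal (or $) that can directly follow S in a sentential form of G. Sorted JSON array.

Compute FIRST by fixpoint:
round 1:
  A via A→d d: +{d}
  S via S→a A: +{a}
  S via S→c a d: +{c}
  FIRST[S]={a,c}  FIRST[A]={d}
round 2:
  A via A→S c c: +{a,c}
  FIRST[S]={a,c}  FIRST[A]={a,c,d}
round 3: done
  FIRST[S]={a,c}  FIRST[A]={a,c,d}

Compute FOLLOW by fixpoint:
initialize: $ ∈ FOLLOW(S)
round 1:
  A→S c c: FOLLOW(S) ⊇ FIRST(c) = {c}; new: +{c}
  S→a A: FOLLOW(A) ⊇ FOLLOW(S) ⊇ {$,c}; new: +{$,c}
  S: {$,c}  A: {$,c}
round 2: (stable)
  S: {$,c}  A: {$,c}

FOLLOW(S) = ["$", "c"]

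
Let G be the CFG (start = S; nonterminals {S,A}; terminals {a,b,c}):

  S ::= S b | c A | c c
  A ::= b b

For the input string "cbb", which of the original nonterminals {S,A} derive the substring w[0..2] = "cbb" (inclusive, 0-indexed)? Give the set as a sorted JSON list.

CNF form of G:
  S -> S T0 | T1 A | T1 T1
  A -> T0 T0
  T0 -> b
  T1 -> c

Fill CYK table bottom-up (cells [i..j] with 0 ≤ i ≤ j ≤ 2 only):
  cell(0,0) c: {T1}  orig:{}
  cell(1,1) b: {T0}  orig:{}
  cell(2,2) b: {T0}  orig:{}
  cell(0,1) cb: ∅
  cell(1,2) bb: {A}
  cell(0,2) cbb: {S}

Original NTs in T[0,2] deriving "cbb": ["S"]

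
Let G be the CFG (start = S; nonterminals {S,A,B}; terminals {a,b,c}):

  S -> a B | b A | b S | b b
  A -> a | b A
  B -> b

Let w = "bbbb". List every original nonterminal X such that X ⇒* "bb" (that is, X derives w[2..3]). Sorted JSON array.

CNF form of G:
  S -> T0 A | T0 S | T0 T0 | T1 B
  A -> T0 A | a
  B -> b
  T0 -> b
  T1 -> a

CYK fill (cells [i..j] with 2 ≤ i ≤ j ≤ 3 only):
  cell(2,2) b: {B,T0}  orig:{B}
  cell(3,3) b: {B,T0}  orig:{B}
  cell(2,3) bb: {S}

Original NTs in T[2,3] deriving "bb": ["S"]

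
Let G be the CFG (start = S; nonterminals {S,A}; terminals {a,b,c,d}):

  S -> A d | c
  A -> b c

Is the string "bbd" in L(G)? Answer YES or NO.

CNF form of G:
  S -> A T2 | c
  A -> T0 T1
  T0 -> b
  T1 -> c
  T2 -> d

CYK table (by increasing span):
  [0..0]={T0}  "b"  orig:{}
  [1..1]={T0}  "b"  orig:{}
  [2..2]={T2}  "d"  orig:{}
  [0..1]=∅  "bb"
  [1..2]=∅  "bd"
  [0..2]=∅  "bbd"

S ∉ T[0,2] ⇒ NO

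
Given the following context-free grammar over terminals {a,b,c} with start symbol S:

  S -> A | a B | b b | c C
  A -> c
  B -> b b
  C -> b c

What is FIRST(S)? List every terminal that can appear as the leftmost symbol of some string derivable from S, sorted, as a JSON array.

FIRST sets, iterate to fixpoint:
pass 1:
  A via A→c: +{c}
  B via B→b b: +{b}
  C via C→b c: +{b}
  S via S→A: +{c}
  S via S→a B: +{a}
  S via S→b b: +{b}
  FIRST[S]={a,b,c}  FIRST[A]={c}  FIRST[B]={b}  FIRST[C]={b}
pass 2: (no change)
  FIRST[S]={a,b,c}  FIRST[A]={c}  FIRST[B]={b}  FIRST[C]={b}

FIRST(S) = ["a", "b", "c"]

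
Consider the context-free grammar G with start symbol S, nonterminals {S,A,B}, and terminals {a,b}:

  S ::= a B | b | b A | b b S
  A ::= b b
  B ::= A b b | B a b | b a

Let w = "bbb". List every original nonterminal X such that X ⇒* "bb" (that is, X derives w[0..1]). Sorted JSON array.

CNF form of G:
  S -> T0 A | T0 X4 | T1 B | b
  A -> T0 T0
  B -> A X2 | B X3 | T0 T1
  T0 -> b
  T1 -> a
  X2 -> T0 T0
  X3 -> T1 T0
  X4 -> T0 S

CYK table (by increasing span) — only the sub-triangle for w[0..1]:
  T[0,0] 'b' = {S,T0}  orig:{S}
  T[1,1] 'b' = {S,T0}  orig:{S}
  T[0,1] 'bb' = {A,X2,X4}  orig:{A}

Original NTs in T[0,1] deriving "bb": ["A"]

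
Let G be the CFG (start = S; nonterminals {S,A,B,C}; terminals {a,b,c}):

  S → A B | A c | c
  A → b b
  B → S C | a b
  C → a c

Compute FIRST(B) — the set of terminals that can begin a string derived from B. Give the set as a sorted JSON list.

Compute FIRST by fixpoint:
round 1:
  A via A→b b: +{b}
  B via B→a b: +{a}
  C via C→a c: +{a}
  S via S→A B: +{b}
  S via S→c: +{c}
  FIRST[S]={b,c}  FIRST[A]={b}  FIRST[B]={a}  FIRST[C]={a}
round 2:
  B via B→S C: +{b,c}
  FIRST[S]={b,c}  FIRST[A]={b}  FIRST[B]={a,b,c}  FIRST[C]={a}
round 3: (stable)
  FIRST[S]={b,c}  FIRST[A]={b}  FIRST[B]={a,b,c}  FIRST[C]={a}

FIRST(B) = ["a", "b", "c"]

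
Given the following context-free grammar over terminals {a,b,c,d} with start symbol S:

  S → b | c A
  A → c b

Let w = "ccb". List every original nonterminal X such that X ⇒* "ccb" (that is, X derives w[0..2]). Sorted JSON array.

Convert to CNF:
  S -> T0 A | b
  A -> T0 T1
  T0 -> c
  T1 -> b

CYK table (by increasing span) (cells [i..j] with 0 ≤ i ≤ j ≤ 2 only):
  T[0,0] 'c' = {T0}  orig:{}
  T[1,1] 'c' = {T0}  orig:{}
  T[2,2] 'b' = {S,T1}  orig:{S}
  T[0,1] 'cc' = ∅
  T[1,2] 'cb' = {A}
  T[0,2] 'ccb' = {S}

Original NTs in T[0,2] deriving "ccb": ["S"]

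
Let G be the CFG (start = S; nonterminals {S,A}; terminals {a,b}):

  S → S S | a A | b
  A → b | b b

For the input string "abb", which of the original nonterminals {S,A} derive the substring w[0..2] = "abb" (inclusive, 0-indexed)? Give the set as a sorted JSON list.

Convert to CNF:
  S -> S S | T1 A | b
  A -> T0 T0 | b
  T0 -> b
  T1 -> a

CYK table (by increasing span) — only the sub-triangle for w[0..2]:
  [0..0]={T1}  "a"  orig:{}
  [1..1]={A,S,T0}  "b"  orig:{A,S}
  [2..2]={A,S,T0}  "b"  orig:{A,S}
  [0..1]={S}  "ab"
  [1..2]={A,S}  "bb"
  [0..2]={S}  "abb"

Original NTs in T[0,2] deriving "abb": ["S"]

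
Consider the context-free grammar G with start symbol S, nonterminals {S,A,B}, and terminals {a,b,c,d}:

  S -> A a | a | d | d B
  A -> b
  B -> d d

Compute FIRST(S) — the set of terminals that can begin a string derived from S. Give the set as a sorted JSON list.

FIRST iteration:
[1]
  A via A→b: +{b}
  B via B→d d: +{d}
  S via S→A a: +{b}
  S via S→a: +{a}
  S via S→d: +{d}
  FIRST(S)={a,b,d}  FIRST(A)={b}  FIRST(B)={d}
[2] — fixpoint
  FIRST(S)={a,b,d}  FIRST(A)={b}  FIRST(B)={d}

FIRST(S) = ["a", "b", "d"]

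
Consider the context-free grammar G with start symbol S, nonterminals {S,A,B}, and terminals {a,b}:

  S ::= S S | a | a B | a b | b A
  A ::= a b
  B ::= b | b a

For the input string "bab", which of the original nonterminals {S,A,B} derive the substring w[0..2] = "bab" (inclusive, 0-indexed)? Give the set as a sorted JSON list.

Convert to CNF:
  S -> S S | T0 B | T0 T1 | T1 A | a
  A -> T0 T1
  B -> T1 T0 | b
  T0 -> a
  T1 -> b

Fill CYK table bottom-up, restricted to cells inside w[0..2]:
  T[0,0] 'b' = {B,T1}  orig:{B}
  T[1,1] 'a' = {S,T0}  orig:{S}
  T[2,2] 'b' = {B,T1}  orig:{B}
  T[0,1] 'ba' = {B}
  T[1,2] 'ab' = {A,S}
  T[0,2] 'bab' = {S}

Original NTs in T[0,2] deriving "bab": ["S"]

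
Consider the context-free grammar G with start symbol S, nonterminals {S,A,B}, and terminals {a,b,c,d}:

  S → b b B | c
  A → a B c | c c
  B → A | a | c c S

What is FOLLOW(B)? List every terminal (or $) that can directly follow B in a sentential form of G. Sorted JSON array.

FIRST sets, iterate to fixpoint:
iter 1:
  A via A→a B c: +{a}
  A via A→c c: +{c}
  B via B→A: +{a,c}
  S via S→b b B: +{b}
  S via S→c: +{c}
  FIRST(S)={b,c}  FIRST(A)={a,c}  FIRST(B)={a,c}
iter 2: (no change)
  FIRST(S)={b,c}  FIRST(A)={a,c}  FIRST(B)={a,c}

FOLLOW sets:
FOLLOW(S) := {$}
[1]
  A→a B c: FOLLOW(B) ⊇ FIRST(c) = {c}; new: +{c}
  B→A: FOLLOW(A) ⊇ FOLLOW(B) ⊇ {c}; new: +{c}
  B→c c S: FOLLOW(S) ⊇ FOLLOW(B) ⊇ {c}; new: +{c}
  S→b b B: FOLLOW(B) ⊇ FOLLOW(S) ⊇ {$,c}; new: +{$}
  FOLLOW(S)={$,c}  FOLLOW(A)={c}  FOLLOW(B)={$,c}
[2]
  B→A: FOLLOW(A) ⊇ FOLLOW(B) ⊇ {$,c}; new: +{$}
  FOLLOW(S)={$,c}  FOLLOW(A)={$,c}  FOLLOW(B)={$,c}
[3] (stable)
  FOLLOW(S)={$,c}  FOLLOW(A)={$,c}  FOLLOW(B)={$,c}

FOLLOW(B) = ["$", "c"]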